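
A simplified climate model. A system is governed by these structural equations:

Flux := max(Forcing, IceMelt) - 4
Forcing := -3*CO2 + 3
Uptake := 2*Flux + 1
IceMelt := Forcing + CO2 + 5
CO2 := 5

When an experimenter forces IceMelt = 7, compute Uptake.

do(IceMelt=7) replaces the equation IceMelt := Forcing + CO2 + 5 with the constant IceMelt = 7.
Forcing = -3*CO2 + 3  [with CO2=5]  = -12
Flux = max(Forcing, IceMelt) - 4  [with Forcing=-12, IceMelt=7]  = 3
Uptake = 2*Flux + 1  [with Flux=3]  = 7

7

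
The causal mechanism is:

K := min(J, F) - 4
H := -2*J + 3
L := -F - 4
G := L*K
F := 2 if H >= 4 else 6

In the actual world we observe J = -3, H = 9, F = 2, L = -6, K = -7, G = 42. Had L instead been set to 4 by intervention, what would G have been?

Under do(L=4), the mechanism L := -F - 4 is discarded; L is fixed at 4.
H = -2*J + 3  [with J=-3]  = 9
F = 2 if H >= 4 else 6  [with H=9]  = 2
K = min(J, F) - 4  [with J=-3, F=2]  = -7
G = L*K  [with L=4, K=-7]  = -28

-28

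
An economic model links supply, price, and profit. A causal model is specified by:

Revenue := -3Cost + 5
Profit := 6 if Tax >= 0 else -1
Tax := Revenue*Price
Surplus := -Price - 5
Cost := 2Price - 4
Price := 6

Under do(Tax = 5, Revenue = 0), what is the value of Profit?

6

The joint intervention fixes Tax = 5, Revenue = 0, removing each variable's own equation.
Profit = 6 if Tax >= 0 else -1  [with Tax=5]  = 6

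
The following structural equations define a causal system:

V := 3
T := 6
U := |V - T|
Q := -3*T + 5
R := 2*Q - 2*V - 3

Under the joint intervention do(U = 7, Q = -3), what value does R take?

-15

Setting U = 7, Q = -3 by intervention discards those variables' equations.
R = 2*Q - 2*V - 3  [with Q=-3, V=3]  = -15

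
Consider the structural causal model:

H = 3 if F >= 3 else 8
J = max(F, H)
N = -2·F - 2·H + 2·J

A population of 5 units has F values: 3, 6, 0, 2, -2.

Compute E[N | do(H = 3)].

-2.4

Under do(H=3), H's equation is replaced by H=3 for every unit. Per-unit N: -6, -6, 0, -4, 4. Mean = -2.4.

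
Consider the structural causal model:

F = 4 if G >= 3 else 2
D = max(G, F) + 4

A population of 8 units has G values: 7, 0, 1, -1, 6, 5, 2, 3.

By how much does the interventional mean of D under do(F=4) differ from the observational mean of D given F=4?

do(F=4) breaks F's dependence on G. With F=4 fixed, D across the units is 11, 8, 8, 8, 10, 9, 8, 8, mean 8.75.
Observing F=4 restricts to units where F's equation naturally yields 4: G ∈ {7, 6, 5, 3}. In that subpopulation D = 11, 10, 9, 8, mean 9.5.
Difference = 8.75 − 9.5 = -0.75.

-0.75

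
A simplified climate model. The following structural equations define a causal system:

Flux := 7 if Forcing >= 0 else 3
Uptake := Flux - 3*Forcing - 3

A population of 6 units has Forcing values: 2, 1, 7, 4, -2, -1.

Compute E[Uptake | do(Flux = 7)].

-1.5

do(Flux=7) breaks Flux's dependence on Forcing. With Flux=7 fixed, Uptake across the units is -2, 1, -17, -8, 10, 7, mean -1.5.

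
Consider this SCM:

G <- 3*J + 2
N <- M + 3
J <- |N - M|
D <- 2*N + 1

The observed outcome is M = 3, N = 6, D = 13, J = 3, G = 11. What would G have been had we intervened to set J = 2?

8

Intervening sets J = 2 and removes its equation (J <- |N - M|).
G = 3*J + 2  [with J=2]  = 8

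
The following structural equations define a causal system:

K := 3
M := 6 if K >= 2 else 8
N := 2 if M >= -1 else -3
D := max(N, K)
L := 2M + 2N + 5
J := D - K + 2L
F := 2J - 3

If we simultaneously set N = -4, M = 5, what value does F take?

25

The joint intervention fixes N = -4, M = 5, removing each variable's own equation.
D = max(N, K)  [with N=-4, K=3]  = 3
L = 2M + 2N + 5  [with M=5, N=-4]  = 7
J = D - K + 2L  [with D=3, K=3, L=7]  = 14
F = 2J - 3  [with J=14]  = 25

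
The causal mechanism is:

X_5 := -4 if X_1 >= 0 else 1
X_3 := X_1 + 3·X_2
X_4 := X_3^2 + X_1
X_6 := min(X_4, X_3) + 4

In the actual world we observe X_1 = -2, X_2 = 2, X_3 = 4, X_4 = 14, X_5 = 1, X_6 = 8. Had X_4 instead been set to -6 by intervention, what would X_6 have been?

Under do(X_4=-6), the mechanism X_4 := X_3^2 + X_1 is discarded; X_4 is fixed at -6.
X_3 = X_1 + 3·X_2  [with X_1=-2, X_2=2]  = 4
X_6 = min(X_4, X_3) + 4  [with X_4=-6, X_3=4]  = -2

-2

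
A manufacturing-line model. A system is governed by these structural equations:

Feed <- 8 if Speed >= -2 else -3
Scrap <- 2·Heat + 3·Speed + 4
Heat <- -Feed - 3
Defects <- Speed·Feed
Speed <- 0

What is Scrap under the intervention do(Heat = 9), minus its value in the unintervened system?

do(Heat=9) replaces the equation Heat <- -Feed - 3 with the constant Heat = 9.
Scrap = 2·Heat + 3·Speed + 4  [with Heat=9, Speed=0]  = 22
Without intervention: Feed = 8 if Speed >= -2 else -3  [with Speed=0]  = 8; Heat = -Feed - 3  [with Feed=8]  = -11; Scrap = 2·Heat + 3·Speed + 4  [with Heat=-11, Speed=0]  = -18.
Change = 22 − (-18) = 40.

40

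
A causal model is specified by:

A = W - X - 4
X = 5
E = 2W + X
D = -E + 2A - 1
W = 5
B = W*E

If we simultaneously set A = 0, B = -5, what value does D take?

-16

The joint intervention fixes A = 0, B = -5, removing each variable's own equation.
E = 2W + X  [with W=5, X=5]  = 15
D = -E + 2A - 1  [with E=15, A=0]  = -16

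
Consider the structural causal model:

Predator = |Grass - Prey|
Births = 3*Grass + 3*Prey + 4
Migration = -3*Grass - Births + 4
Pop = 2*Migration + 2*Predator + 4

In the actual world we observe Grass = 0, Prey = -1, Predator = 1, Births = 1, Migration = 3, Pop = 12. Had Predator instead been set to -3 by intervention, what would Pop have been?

4

The intervention breaks the incoming arrows to Predator: Predator = |Grass - Prey| no longer applies, and Predator = -3.
Births = 3*Grass + 3*Prey + 4  [with Grass=0, Prey=-1]  = 1
Migration = -3*Grass - Births + 4  [with Grass=0, Births=1]  = 3
Pop = 2*Migration + 2*Predator + 4  [with Migration=3, Predator=-3]  = 4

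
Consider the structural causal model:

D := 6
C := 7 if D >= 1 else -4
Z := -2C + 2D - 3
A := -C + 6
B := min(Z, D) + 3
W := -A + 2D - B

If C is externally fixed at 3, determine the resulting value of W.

3

Under do(C=3), the mechanism C := 7 if D >= 1 else -4 is discarded; C is fixed at 3.
Z = -2C + 2D - 3  [with C=3, D=6]  = 3
A = -C + 6  [with C=3]  = 3
B = min(Z, D) + 3  [with Z=3, D=6]  = 6
W = -A + 2D - B  [with A=3, D=6, B=6]  = 3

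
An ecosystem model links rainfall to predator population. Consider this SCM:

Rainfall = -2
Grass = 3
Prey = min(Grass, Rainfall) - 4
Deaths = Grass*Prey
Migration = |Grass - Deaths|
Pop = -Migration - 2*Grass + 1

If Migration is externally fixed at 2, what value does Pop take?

-7

The intervention breaks the incoming arrows to Migration: Migration = |Grass - Deaths| no longer applies, and Migration = 2.
Pop = -Migration - 2*Grass + 1  [with Migration=2, Grass=3]  = -7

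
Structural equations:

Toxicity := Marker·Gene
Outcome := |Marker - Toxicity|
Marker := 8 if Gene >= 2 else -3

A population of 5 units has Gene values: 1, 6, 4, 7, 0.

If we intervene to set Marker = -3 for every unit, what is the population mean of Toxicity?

-10.8

Under do(Marker=-3), Marker's equation is replaced by Marker=-3 for every unit. Per-unit Toxicity: -3, -18, -12, -21, 0. Mean = -10.8.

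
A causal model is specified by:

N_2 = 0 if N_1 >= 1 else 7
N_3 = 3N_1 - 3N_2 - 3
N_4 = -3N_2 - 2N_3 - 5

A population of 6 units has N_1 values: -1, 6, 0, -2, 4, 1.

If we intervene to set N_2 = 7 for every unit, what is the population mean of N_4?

14

The intervention sets N_2=7 in all 6 units regardless of N_1. Recomputing N_4 per unit gives 28, -14, 22, 34, -2, 16; average 14.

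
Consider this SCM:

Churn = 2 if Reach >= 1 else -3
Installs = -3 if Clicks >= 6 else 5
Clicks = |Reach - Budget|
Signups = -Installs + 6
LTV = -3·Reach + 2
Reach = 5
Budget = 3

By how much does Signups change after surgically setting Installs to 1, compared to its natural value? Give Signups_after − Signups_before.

4

Intervening sets Installs = 1 and removes its equation (Installs = -3 if Clicks >= 6 else 5).
Signups = -Installs + 6  [with Installs=1]  = 5
Without intervention: Clicks = |Reach - Budget|  [with Reach=5, Budget=3]  = 2; Installs = -3 if Clicks >= 6 else 5  [with Clicks=2]  = 5; Signups = -Installs + 6  [with Installs=5]  = 1.
Change = 5 − 1 = 4.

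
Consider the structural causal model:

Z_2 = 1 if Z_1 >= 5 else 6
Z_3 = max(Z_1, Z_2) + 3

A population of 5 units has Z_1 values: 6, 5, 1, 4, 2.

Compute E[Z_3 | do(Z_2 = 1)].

6.6

The intervention sets Z_2=1 in all 5 units regardless of Z_1. Recomputing Z_3 per unit gives 9, 8, 4, 7, 5; average 6.6.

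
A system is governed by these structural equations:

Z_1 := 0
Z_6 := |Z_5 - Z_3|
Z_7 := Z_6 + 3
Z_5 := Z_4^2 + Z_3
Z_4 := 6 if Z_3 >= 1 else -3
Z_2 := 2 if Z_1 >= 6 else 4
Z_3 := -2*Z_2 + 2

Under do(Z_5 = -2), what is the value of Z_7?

Under do(Z_5=-2), the mechanism Z_5 := Z_4^2 + Z_3 is discarded; Z_5 is fixed at -2.
Z_2 = 2 if Z_1 >= 6 else 4  [with Z_1=0]  = 4
Z_3 = -2*Z_2 + 2  [with Z_2=4]  = -6
Z_6 = |Z_5 - Z_3|  [with Z_5=-2, Z_3=-6]  = 4
Z_7 = Z_6 + 3  [with Z_6=4]  = 7

7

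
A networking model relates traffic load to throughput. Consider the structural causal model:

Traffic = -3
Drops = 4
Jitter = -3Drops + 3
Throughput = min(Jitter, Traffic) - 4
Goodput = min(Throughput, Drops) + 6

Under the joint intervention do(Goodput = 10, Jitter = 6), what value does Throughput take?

-7

Under do(Goodput = 10, Jitter = 6), each intervened variable's structural equation is replaced by its fixed value.
Throughput = min(Jitter, Traffic) - 4  [with Jitter=6, Traffic=-3]  = -7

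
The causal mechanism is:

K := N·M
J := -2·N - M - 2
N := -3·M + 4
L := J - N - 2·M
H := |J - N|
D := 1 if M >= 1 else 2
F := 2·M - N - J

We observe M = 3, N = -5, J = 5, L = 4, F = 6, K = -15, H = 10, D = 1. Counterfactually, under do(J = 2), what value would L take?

1

The intervention breaks the incoming arrows to J: J := -2·N - M - 2 no longer applies, and J = 2.
N = -3·M + 4  [with M=3]  = -5
L = J - N - 2·M  [with J=2, N=-5, M=3]  = 1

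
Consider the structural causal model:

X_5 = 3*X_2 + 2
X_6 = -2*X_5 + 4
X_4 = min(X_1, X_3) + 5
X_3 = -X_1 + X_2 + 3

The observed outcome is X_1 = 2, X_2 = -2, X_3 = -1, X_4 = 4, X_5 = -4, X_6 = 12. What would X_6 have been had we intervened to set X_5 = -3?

10

The intervention breaks the incoming arrows to X_5: X_5 = 3*X_2 + 2 no longer applies, and X_5 = -3.
X_6 = -2*X_5 + 4  [with X_5=-3]  = 10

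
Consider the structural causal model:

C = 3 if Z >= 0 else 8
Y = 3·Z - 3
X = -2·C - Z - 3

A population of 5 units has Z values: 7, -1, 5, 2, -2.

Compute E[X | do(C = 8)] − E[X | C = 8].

-3.7

The intervention sets C=8 in all 5 units regardless of Z. Recomputing X per unit gives -26, -18, -24, -21, -17; average -21.2.
Conditioning on C=8 selects the 2 unit(s) with Z ∈ {-1, -2}. Their X values: -18, -17. Mean = -17.5.
Difference = -21.2 − (-17.5) = -3.7.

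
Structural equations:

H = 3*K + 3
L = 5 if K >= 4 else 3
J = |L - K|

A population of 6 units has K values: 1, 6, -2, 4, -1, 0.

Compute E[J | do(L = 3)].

Under do(L=3), L's equation is replaced by L=3 for every unit. Per-unit J: 2, 3, 5, 1, 4, 3. Mean = 3.

3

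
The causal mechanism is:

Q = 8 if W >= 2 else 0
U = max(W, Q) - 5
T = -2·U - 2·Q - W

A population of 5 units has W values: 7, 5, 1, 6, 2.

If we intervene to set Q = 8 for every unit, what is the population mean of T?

-26.2

The intervention sets Q=8 in all 5 units regardless of W. Recomputing T per unit gives -29, -27, -23, -28, -24; average -26.2.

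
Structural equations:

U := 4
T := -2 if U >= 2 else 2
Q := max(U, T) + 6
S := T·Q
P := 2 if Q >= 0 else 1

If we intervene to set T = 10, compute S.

160

Under do(T=10), the mechanism T := -2 if U >= 2 else 2 is discarded; T is fixed at 10.
Q = max(U, T) + 6  [with U=4, T=10]  = 16
S = T·Q  [with T=10, Q=16]  = 160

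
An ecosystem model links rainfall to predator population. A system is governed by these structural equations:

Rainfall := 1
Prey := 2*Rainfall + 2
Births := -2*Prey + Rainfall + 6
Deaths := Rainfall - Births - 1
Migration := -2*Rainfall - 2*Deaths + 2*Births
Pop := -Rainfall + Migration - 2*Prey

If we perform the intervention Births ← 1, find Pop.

-7

The intervention breaks the incoming arrows to Births: Births := -2*Prey + Rainfall + 6 no longer applies, and Births = 1.
Prey = 2*Rainfall + 2  [with Rainfall=1]  = 4
Deaths = Rainfall - Births - 1  [with Rainfall=1, Births=1]  = -1
Migration = -2*Rainfall - 2*Deaths + 2*Births  [with Rainfall=1, Deaths=-1, Births=1]  = 2
Pop = -Rainfall + Migration - 2*Prey  [with Rainfall=1, Migration=2, Prey=4]  = -7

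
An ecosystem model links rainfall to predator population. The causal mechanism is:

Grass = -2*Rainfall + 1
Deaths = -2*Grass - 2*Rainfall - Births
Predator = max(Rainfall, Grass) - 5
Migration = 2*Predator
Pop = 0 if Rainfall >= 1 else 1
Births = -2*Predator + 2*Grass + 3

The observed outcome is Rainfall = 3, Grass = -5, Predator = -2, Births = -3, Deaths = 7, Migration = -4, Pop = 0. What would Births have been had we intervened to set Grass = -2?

3

Under do(Grass=-2), the mechanism Grass = -2*Rainfall + 1 is discarded; Grass is fixed at -2.
Predator = max(Rainfall, Grass) - 5  [with Rainfall=3, Grass=-2]  = -2
Births = -2*Predator + 2*Grass + 3  [with Predator=-2, Grass=-2]  = 3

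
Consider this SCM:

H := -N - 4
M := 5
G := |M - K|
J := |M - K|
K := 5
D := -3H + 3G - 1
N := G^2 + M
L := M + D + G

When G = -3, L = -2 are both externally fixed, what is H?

Setting G = -3, L = -2 by intervention discards those variables' equations.
N = G^2 + M  [with G=-3, M=5]  = 14
H = -N - 4  [with N=14]  = -18

-18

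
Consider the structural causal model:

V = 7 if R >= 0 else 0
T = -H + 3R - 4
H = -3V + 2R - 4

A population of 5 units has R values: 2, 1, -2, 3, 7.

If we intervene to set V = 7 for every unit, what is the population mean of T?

Every unit gets V=7 under the intervention. T values become 23, 22, 19, 24, 28; E[T|do(V=7)] = 23.2.

23.2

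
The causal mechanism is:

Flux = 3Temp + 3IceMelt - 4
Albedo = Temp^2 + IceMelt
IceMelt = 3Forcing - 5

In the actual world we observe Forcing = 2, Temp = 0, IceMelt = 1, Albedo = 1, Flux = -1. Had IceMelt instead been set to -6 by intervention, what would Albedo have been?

-6

The intervention breaks the incoming arrows to IceMelt: IceMelt = 3Forcing - 5 no longer applies, and IceMelt = -6.
Albedo = Temp^2 + IceMelt  [with Temp=0, IceMelt=-6]  = -6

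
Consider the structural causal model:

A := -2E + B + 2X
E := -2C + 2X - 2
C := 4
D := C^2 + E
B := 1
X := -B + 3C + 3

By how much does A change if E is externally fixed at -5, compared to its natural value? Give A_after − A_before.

Intervening sets E = -5 and removes its equation (E := -2C + 2X - 2).
X = -B + 3C + 3  [with B=1, C=4]  = 14
A = -2E + B + 2X  [with E=-5, B=1, X=14]  = 39
Without intervention: X = -B + 3C + 3  [with B=1, C=4]  = 14; E = -2C + 2X - 2  [with C=4, X=14]  = 18; A = -2E + B + 2X  [with E=18, B=1, X=14]  = -7.
Change = 39 − (-7) = 46.

46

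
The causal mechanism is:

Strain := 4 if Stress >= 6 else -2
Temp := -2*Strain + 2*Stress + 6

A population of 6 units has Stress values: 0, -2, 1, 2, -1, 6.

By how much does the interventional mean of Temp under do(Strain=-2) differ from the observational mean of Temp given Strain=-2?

Every unit gets Strain=-2 under the intervention. Temp values become 10, 6, 12, 14, 8, 22; E[Temp|do(Strain=-2)] = 12.
Conditioning on Strain=-2 selects the 5 unit(s) with Stress ∈ {0, -2, 1, 2, -1}. Their Temp values: 10, 6, 12, 14, 8. Mean = 10.
Difference = 12 − 10 = 2.

2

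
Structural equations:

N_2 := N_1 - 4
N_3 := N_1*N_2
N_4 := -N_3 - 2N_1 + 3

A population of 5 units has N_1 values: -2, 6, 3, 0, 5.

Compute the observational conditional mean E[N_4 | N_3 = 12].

Conditioning on N_3=12 selects the 2 unit(s) with N_1 ∈ {-2, 6}. Their N_4 values: -5, -21. Mean = -13.

-13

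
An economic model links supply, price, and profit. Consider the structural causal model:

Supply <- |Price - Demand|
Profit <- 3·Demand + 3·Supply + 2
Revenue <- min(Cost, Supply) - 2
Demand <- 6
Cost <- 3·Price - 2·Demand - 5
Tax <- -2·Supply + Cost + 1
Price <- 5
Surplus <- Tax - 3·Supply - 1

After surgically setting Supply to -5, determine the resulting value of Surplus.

23

The intervention breaks the incoming arrows to Supply: Supply <- |Price - Demand| no longer applies, and Supply = -5.
Cost = 3·Price - 2·Demand - 5  [with Price=5, Demand=6]  = -2
Tax = -2·Supply + Cost + 1  [with Supply=-5, Cost=-2]  = 9
Surplus = Tax - 3·Supply - 1  [with Tax=9, Supply=-5]  = 23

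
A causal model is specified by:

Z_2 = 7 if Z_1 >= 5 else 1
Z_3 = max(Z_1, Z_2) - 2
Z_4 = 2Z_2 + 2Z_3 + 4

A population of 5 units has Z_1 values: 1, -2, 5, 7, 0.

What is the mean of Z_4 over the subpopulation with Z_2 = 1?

Conditioning on Z_2=1 selects the 3 unit(s) with Z_1 ∈ {1, -2, 0}. Their Z_4 values: 4, 4, 4. Mean = 4.

4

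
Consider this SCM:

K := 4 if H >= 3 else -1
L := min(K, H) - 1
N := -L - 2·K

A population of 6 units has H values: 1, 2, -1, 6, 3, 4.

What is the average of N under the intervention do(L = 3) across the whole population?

do(L=3) breaks L's dependence on H. With L=3 fixed, N across the units is -1, -1, -1, -11, -11, -11, mean -6.

-6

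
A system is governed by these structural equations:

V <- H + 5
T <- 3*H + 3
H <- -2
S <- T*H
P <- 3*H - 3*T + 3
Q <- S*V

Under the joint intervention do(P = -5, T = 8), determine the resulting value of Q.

-48

Setting P = -5, T = 8 by intervention discards those variables' equations.
V = H + 5  [with H=-2]  = 3
S = T*H  [with T=8, H=-2]  = -16
Q = S*V  [with S=-16, V=3]  = -48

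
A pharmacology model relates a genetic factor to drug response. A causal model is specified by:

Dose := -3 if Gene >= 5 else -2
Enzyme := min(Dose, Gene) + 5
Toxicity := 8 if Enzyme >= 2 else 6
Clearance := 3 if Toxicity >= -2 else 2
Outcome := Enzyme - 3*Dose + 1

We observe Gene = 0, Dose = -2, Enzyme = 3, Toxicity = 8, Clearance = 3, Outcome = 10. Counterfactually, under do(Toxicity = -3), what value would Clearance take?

2

Intervening sets Toxicity = -3 and removes its equation (Toxicity := 8 if Enzyme >= 2 else 6).
Clearance = 3 if Toxicity >= -2 else 2  [with Toxicity=-3]  = 2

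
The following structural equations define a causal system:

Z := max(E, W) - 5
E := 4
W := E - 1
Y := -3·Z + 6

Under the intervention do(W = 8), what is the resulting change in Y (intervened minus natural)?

-12

Under do(W=8), the mechanism W := E - 1 is discarded; W is fixed at 8.
Z = max(E, W) - 5  [with E=4, W=8]  = 3
Y = -3·Z + 6  [with Z=3]  = -3
Without intervention: W = E - 1  [with E=4]  = 3; Z = max(E, W) - 5  [with E=4, W=3]  = -1; Y = -3·Z + 6  [with Z=-1]  = 9.
Change = -3 − 9 = -12.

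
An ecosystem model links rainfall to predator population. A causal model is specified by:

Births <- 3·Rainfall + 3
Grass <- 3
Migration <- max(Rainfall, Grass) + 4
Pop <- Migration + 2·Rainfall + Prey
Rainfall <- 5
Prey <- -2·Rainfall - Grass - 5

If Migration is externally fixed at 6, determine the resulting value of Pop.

-2

The intervention breaks the incoming arrows to Migration: Migration <- max(Rainfall, Grass) + 4 no longer applies, and Migration = 6.
Prey = -2·Rainfall - Grass - 5  [with Rainfall=5, Grass=3]  = -18
Pop = Migration + 2·Rainfall + Prey  [with Migration=6, Rainfall=5, Prey=-18]  = -2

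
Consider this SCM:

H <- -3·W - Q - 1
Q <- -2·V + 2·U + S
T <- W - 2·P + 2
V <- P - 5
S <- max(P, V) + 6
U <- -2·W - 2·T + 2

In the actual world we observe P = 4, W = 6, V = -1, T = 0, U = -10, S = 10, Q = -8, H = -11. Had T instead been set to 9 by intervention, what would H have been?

25

do(T=9) replaces the equation T <- W - 2·P + 2 with the constant T = 9.
V = P - 5  [with P=4]  = -1
U = -2·W - 2·T + 2  [with W=6, T=9]  = -28
S = max(P, V) + 6  [with P=4, V=-1]  = 10
Q = -2·V + 2·U + S  [with V=-1, U=-28, S=10]  = -44
H = -3·W - Q - 1  [with W=6, Q=-44]  = 25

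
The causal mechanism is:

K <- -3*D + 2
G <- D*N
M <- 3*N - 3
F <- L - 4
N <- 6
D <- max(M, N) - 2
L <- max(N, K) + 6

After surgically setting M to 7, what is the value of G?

30

Under do(M=7), the mechanism M <- 3*N - 3 is discarded; M is fixed at 7.
D = max(M, N) - 2  [with M=7, N=6]  = 5
G = D*N  [with D=5, N=6]  = 30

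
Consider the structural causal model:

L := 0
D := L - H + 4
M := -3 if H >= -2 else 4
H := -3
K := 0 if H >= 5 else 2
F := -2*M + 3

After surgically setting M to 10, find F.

do(M=10) replaces the equation M := -3 if H >= -2 else 4 with the constant M = 10.
F = -2*M + 3  [with M=10]  = -17

-17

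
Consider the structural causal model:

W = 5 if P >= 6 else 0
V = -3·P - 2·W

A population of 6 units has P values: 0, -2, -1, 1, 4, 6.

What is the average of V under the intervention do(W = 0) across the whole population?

Under do(W=0), W's equation is replaced by W=0 for every unit. Per-unit V: 0, 6, 3, -3, -12, -18. Mean = -4.

-4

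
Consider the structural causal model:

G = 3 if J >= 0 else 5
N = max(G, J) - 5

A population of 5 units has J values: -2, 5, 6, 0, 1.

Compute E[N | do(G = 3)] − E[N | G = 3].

-0.25

Under do(G=3), G's equation is replaced by G=3 for every unit. Per-unit N: -2, 0, 1, -2, -2. Mean = -1.
Observing G=3 restricts to units where G's equation naturally yields 3: J ∈ {5, 6, 0, 1}. In that subpopulation N = 0, 1, -2, -2, mean -0.75.
Difference = -1 − (-0.75) = -0.25.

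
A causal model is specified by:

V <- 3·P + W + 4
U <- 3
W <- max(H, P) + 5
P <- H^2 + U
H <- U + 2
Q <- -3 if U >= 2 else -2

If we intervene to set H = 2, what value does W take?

12

Under do(H=2), the mechanism H <- U + 2 is discarded; H is fixed at 2.
P = H^2 + U  [with H=2, U=3]  = 7
W = max(H, P) + 5  [with H=2, P=7]  = 12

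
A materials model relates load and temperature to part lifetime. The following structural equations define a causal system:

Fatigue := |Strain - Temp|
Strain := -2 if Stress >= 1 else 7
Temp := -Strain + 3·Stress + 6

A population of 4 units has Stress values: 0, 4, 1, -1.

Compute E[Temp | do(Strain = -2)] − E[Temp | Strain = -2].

-4.5

do(Strain=-2) breaks Strain's dependence on Stress. With Strain=-2 fixed, Temp across the units is 8, 20, 11, 5, mean 11.
E[Temp|Strain=-2] averages over only the 2 units with Strain=-2 (Stress = 4, 1): Temp = 20, 11, mean 15.5.
Difference = 11 − 15.5 = -4.5.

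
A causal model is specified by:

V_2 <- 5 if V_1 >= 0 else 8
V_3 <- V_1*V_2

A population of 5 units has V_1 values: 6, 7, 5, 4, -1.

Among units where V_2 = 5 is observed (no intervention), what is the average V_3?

Observing V_2=5 restricts to units where V_2's equation naturally yields 5: V_1 ∈ {6, 7, 5, 4}. In that subpopulation V_3 = 30, 35, 25, 20, mean 27.5.

27.5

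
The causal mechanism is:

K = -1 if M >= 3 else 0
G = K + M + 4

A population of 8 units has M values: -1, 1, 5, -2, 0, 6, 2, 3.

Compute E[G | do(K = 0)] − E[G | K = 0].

1.75

The intervention sets K=0 in all 8 units regardless of M. Recomputing G per unit gives 3, 5, 9, 2, 4, 10, 6, 7; average 5.75.
Conditioning on K=0 selects the 5 unit(s) with M ∈ {-1, 1, -2, 0, 2}. Their G values: 3, 5, 2, 4, 6. Mean = 4.
Difference = 5.75 − 4 = 1.75.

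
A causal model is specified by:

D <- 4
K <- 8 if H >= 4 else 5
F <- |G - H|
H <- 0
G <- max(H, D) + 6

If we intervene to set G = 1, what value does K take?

5

do(G=1) replaces the equation G <- max(H, D) + 6 with the constant G = 1.
K is not downstream of the intervention, so its value is determined by the original equations.
K = 8 if H >= 4 else 5  [with H=0]  = 5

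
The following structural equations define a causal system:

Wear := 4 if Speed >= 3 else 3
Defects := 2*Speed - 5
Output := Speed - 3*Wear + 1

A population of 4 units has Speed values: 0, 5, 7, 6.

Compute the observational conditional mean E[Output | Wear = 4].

Conditioning on Wear=4 selects the 3 unit(s) with Speed ∈ {5, 7, 6}. Their Output values: -6, -4, -5. Mean = -5.

-5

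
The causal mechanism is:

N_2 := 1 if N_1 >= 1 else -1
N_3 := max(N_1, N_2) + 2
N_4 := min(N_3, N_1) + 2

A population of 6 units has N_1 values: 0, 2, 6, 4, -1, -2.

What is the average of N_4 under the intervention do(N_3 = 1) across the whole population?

2

The intervention sets N_3=1 in all 6 units regardless of N_1. Recomputing N_4 per unit gives 2, 3, 3, 3, 1, 0; average 2.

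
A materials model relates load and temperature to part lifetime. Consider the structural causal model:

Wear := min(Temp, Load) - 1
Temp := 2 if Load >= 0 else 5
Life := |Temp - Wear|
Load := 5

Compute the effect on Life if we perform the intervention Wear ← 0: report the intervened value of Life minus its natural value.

1

The intervention breaks the incoming arrows to Wear: Wear := min(Temp, Load) - 1 no longer applies, and Wear = 0.
Temp = 2 if Load >= 0 else 5  [with Load=5]  = 2
Life = |Temp - Wear|  [with Temp=2, Wear=0]  = 2
Without intervention: Temp = 2 if Load >= 0 else 5  [with Load=5]  = 2; Wear = min(Temp, Load) - 1  [with Temp=2, Load=5]  = 1; Life = |Temp - Wear|  [with Temp=2, Wear=1]  = 1.
Change = 2 − 1 = 1.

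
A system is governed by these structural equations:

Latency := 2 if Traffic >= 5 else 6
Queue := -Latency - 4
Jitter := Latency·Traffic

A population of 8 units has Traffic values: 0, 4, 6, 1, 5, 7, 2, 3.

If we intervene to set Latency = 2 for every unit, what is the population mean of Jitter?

7

Every unit gets Latency=2 under the intervention. Jitter values become 0, 8, 12, 2, 10, 14, 4, 6; E[Jitter|do(Latency=2)] = 7.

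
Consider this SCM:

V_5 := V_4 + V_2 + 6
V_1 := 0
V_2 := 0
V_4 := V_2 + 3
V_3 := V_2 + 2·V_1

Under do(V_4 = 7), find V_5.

Intervening sets V_4 = 7 and removes its equation (V_4 := V_2 + 3).
V_5 = V_4 + V_2 + 6  [with V_4=7, V_2=0]  = 13

13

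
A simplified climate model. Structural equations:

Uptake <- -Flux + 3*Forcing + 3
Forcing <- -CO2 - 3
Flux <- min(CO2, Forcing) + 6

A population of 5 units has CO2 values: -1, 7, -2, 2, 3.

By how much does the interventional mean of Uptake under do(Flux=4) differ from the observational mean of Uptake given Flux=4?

-9.9

Under do(Flux=4), Flux's equation is replaced by Flux=4 for every unit. Per-unit Uptake: -7, -31, -4, -16, -19. Mean = -15.4.
Observing Flux=4 restricts to units where Flux's equation naturally yields 4: CO2 ∈ {-1, -2}. In that subpopulation Uptake = -7, -4, mean -5.5.
Difference = -15.4 − (-5.5) = -9.9.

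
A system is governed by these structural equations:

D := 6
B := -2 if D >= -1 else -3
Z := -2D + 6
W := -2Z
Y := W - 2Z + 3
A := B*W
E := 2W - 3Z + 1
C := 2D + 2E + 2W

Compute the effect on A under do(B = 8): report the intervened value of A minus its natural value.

120

Under do(B=8), the mechanism B := -2 if D >= -1 else -3 is discarded; B is fixed at 8.
Z = -2D + 6  [with D=6]  = -6
W = -2Z  [with Z=-6]  = 12
A = B*W  [with B=8, W=12]  = 96
Without intervention: B = -2 if D >= -1 else -3  [with D=6]  = -2; Z = -2D + 6  [with D=6]  = -6; W = -2Z  [with Z=-6]  = 12; A = B*W  [with B=-2, W=12]  = -24.
Change = 96 − (-24) = 120.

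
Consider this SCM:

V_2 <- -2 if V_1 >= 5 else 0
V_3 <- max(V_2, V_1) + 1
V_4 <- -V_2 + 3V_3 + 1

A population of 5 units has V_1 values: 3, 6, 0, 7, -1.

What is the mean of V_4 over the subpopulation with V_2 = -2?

25.5

Conditioning on V_2=-2 selects the 2 unit(s) with V_1 ∈ {6, 7}. Their V_4 values: 24, 27. Mean = 25.5.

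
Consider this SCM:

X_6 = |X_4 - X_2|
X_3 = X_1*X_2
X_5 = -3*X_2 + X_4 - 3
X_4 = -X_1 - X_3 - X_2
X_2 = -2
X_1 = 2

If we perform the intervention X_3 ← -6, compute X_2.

-2

Under do(X_3=-6), the mechanism X_3 = X_1*X_2 is discarded; X_3 is fixed at -6.
Since X_2 is not a descendant of the intervened variable, it is unaffected.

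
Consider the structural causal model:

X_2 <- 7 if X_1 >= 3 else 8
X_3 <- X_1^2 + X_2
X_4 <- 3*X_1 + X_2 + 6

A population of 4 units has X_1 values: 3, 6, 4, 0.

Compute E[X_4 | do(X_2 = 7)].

Every unit gets X_2=7 under the intervention. X_4 values become 22, 31, 25, 13; E[X_4|do(X_2=7)] = 22.75.

22.75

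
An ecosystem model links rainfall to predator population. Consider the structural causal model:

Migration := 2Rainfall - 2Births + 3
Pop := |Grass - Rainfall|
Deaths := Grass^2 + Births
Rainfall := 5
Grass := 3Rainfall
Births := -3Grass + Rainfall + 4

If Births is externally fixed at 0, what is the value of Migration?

13

do(Births=0) replaces the equation Births := -3Grass + Rainfall + 4 with the constant Births = 0.
Migration = 2Rainfall - 2Births + 3  [with Rainfall=5, Births=0]  = 13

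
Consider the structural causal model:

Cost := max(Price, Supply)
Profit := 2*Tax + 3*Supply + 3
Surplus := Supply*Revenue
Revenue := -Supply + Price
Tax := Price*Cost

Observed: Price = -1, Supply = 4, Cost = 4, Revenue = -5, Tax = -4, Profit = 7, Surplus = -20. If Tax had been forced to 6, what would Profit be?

27

The intervention breaks the incoming arrows to Tax: Tax := Price*Cost no longer applies, and Tax = 6.
Profit = 2*Tax + 3*Supply + 3  [with Tax=6, Supply=4]  = 27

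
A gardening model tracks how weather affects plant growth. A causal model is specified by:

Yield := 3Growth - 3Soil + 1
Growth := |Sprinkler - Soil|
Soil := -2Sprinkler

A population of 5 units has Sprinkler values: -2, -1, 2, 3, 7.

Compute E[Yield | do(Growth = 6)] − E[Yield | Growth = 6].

10.8

Under do(Growth=6), Growth's equation is replaced by Growth=6 for every unit. Per-unit Yield: 7, 13, 31, 37, 61. Mean = 29.8.
E[Yield|Growth=6] averages over only the 2 units with Growth=6 (Sprinkler = -2, 2): Yield = 7, 31, mean 19.
Difference = 29.8 − 19 = 10.8.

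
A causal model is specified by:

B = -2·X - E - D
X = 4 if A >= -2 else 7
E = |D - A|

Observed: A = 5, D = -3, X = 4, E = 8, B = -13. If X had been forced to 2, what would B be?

-9

do(X=2) replaces the equation X = 4 if A >= -2 else 7 with the constant X = 2.
E = |D - A|  [with D=-3, A=5]  = 8
B = -2·X - E - D  [with X=2, E=8, D=-3]  = -9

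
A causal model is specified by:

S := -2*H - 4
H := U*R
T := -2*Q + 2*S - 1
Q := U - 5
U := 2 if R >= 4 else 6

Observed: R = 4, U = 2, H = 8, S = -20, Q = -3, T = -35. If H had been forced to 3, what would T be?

The intervention breaks the incoming arrows to H: H := U*R no longer applies, and H = 3.
U = 2 if R >= 4 else 6  [with R=4]  = 2
S = -2*H - 4  [with H=3]  = -10
Q = U - 5  [with U=2]  = -3
T = -2*Q + 2*S - 1  [with Q=-3, S=-10]  = -15

-15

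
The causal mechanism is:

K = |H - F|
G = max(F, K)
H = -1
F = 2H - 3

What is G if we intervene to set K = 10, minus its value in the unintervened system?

6

The intervention breaks the incoming arrows to K: K = |H - F| no longer applies, and K = 10.
F = 2H - 3  [with H=-1]  = -5
G = max(F, K)  [with F=-5, K=10]  = 10
Without intervention: F = 2H - 3  [with H=-1]  = -5; K = |H - F|  [with H=-1, F=-5]  = 4; G = max(F, K)  [with F=-5, K=4]  = 4.
Change = 10 − 4 = 6.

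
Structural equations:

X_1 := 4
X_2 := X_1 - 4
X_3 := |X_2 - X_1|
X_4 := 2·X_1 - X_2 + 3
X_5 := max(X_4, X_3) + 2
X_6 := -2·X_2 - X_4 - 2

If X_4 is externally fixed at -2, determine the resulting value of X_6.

Under do(X_4=-2), the mechanism X_4 := 2·X_1 - X_2 + 3 is discarded; X_4 is fixed at -2.
X_2 = X_1 - 4  [with X_1=4]  = 0
X_6 = -2·X_2 - X_4 - 2  [with X_2=0, X_4=-2]  = 0

0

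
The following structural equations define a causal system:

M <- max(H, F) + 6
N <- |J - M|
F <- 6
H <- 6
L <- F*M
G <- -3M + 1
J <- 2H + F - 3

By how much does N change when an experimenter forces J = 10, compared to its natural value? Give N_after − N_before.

Under do(J=10), the mechanism J <- 2H + F - 3 is discarded; J is fixed at 10.
M = max(H, F) + 6  [with H=6, F=6]  = 12
N = |J - M|  [with J=10, M=12]  = 2
Without intervention: M = max(H, F) + 6  [with H=6, F=6]  = 12; J = 2H + F - 3  [with H=6, F=6]  = 15; N = |J - M|  [with J=15, M=12]  = 3.
Change = 2 − 3 = -1.

-1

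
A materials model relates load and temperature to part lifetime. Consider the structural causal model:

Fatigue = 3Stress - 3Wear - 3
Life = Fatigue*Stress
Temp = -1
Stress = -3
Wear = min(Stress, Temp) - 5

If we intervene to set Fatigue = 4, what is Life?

Intervening sets Fatigue = 4 and removes its equation (Fatigue = 3Stress - 3Wear - 3).
Life = Fatigue*Stress  [with Fatigue=4, Stress=-3]  = -12

-12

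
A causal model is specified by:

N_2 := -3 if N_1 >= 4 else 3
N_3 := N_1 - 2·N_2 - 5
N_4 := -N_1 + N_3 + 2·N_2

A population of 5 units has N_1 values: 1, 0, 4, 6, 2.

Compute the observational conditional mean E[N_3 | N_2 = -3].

Observing N_2=-3 restricts to units where N_2's equation naturally yields -3: N_1 ∈ {4, 6}. In that subpopulation N_3 = 5, 7, mean 6.

6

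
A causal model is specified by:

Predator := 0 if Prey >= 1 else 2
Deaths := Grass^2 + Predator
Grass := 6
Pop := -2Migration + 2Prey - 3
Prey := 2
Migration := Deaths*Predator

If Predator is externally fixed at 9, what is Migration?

405

do(Predator=9) replaces the equation Predator := 0 if Prey >= 1 else 2 with the constant Predator = 9.
Deaths = Grass^2 + Predator  [with Grass=6, Predator=9]  = 45
Migration = Deaths*Predator  [with Deaths=45, Predator=9]  = 405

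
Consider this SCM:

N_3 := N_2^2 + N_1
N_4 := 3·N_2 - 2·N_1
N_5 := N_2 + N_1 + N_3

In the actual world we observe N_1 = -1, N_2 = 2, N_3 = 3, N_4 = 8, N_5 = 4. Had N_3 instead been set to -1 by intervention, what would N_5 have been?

0

do(N_3=-1) replaces the equation N_3 := N_2^2 + N_1 with the constant N_3 = -1.
N_5 = N_2 + N_1 + N_3  [with N_2=2, N_1=-1, N_3=-1]  = 0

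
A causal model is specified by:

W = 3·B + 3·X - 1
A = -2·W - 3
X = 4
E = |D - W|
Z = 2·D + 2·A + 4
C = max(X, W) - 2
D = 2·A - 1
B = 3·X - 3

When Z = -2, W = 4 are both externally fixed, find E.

27

Under do(Z = -2, W = 4), each intervened variable's structural equation is replaced by its fixed value.
A = -2·W - 3  [with W=4]  = -11
D = 2·A - 1  [with A=-11]  = -23
E = |D - W|  [with D=-23, W=4]  = 27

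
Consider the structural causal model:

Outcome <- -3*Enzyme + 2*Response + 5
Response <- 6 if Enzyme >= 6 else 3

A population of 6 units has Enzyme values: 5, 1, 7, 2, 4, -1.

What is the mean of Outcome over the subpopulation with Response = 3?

Observing Response=3 restricts to units where Response's equation naturally yields 3: Enzyme ∈ {5, 1, 2, 4, -1}. In that subpopulation Outcome = -4, 8, 5, -1, 14, mean 4.4.

4.4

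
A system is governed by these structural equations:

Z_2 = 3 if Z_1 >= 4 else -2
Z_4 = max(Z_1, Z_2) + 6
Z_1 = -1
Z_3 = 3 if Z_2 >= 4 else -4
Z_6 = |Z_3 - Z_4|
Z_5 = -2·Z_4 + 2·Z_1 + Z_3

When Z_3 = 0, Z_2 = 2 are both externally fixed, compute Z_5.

-18

Setting Z_3 = 0, Z_2 = 2 by intervention discards those variables' equations.
Z_4 = max(Z_1, Z_2) + 6  [with Z_1=-1, Z_2=2]  = 8
Z_5 = -2·Z_4 + 2·Z_1 + Z_3  [with Z_4=8, Z_1=-1, Z_3=0]  = -18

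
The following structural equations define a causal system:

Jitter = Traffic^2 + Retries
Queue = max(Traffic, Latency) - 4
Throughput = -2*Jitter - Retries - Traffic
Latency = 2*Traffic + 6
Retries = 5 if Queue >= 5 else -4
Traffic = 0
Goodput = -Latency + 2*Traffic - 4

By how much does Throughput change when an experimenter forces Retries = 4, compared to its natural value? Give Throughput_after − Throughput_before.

-24

Under do(Retries=4), the mechanism Retries = 5 if Queue >= 5 else -4 is discarded; Retries is fixed at 4.
Jitter = Traffic^2 + Retries  [with Traffic=0, Retries=4]  = 4
Throughput = -2*Jitter - Retries - Traffic  [with Jitter=4, Retries=4, Traffic=0]  = -12
Without intervention: Latency = 2*Traffic + 6  [with Traffic=0]  = 6; Queue = max(Traffic, Latency) - 4  [with Traffic=0, Latency=6]  = 2; Retries = 5 if Queue >= 5 else -4  [with Queue=2]  = -4; Jitter = Traffic^2 + Retries  [with Traffic=0, Retries=-4]  = -4; Throughput = -2*Jitter - Retries - Traffic  [with Jitter=-4, Retries=-4, Traffic=0]  = 12.
Change = -12 − 12 = -24.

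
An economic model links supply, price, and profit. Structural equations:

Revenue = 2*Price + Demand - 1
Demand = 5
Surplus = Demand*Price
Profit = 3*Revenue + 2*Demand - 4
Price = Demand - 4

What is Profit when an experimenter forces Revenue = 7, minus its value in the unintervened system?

The intervention breaks the incoming arrows to Revenue: Revenue = 2*Price + Demand - 1 no longer applies, and Revenue = 7.
Profit = 3*Revenue + 2*Demand - 4  [with Revenue=7, Demand=5]  = 27
Without intervention: Price = Demand - 4  [with Demand=5]  = 1; Revenue = 2*Price + Demand - 1  [with Price=1, Demand=5]  = 6; Profit = 3*Revenue + 2*Demand - 4  [with Revenue=6, Demand=5]  = 24.
Change = 27 − 24 = 3.

3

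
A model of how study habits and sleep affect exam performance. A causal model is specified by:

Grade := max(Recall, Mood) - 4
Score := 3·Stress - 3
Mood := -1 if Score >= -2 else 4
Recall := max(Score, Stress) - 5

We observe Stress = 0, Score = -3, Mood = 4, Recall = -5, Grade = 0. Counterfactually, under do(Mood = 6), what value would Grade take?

do(Mood=6) replaces the equation Mood := -1 if Score >= -2 else 4 with the constant Mood = 6.
Score = 3·Stress - 3  [with Stress=0]  = -3
Recall = max(Score, Stress) - 5  [with Score=-3, Stress=0]  = -5
Grade = max(Recall, Mood) - 4  [with Recall=-5, Mood=6]  = 2

2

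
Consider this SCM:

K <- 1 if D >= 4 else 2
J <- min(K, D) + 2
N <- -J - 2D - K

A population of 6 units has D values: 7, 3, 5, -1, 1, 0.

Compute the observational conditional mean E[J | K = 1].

3

Conditioning on K=1 selects the 2 unit(s) with D ∈ {7, 5}. Their J values: 3, 3. Mean = 3.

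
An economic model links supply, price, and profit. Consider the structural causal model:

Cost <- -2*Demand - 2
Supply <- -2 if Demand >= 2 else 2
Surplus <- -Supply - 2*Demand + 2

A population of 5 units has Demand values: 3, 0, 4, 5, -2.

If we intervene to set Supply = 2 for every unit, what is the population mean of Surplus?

Under do(Supply=2), Supply's equation is replaced by Supply=2 for every unit. Per-unit Surplus: -6, 0, -8, -10, 4. Mean = -4.

-4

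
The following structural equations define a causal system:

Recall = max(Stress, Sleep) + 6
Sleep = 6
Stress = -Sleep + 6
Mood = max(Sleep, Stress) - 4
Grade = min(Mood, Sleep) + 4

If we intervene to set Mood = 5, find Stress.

Under do(Mood=5), the mechanism Mood = max(Sleep, Stress) - 4 is discarded; Mood is fixed at 5.
Since Stress is not a descendant of the intervened variable, it is unaffected.
Stress = -Sleep + 6  [with Sleep=6]  = 0

0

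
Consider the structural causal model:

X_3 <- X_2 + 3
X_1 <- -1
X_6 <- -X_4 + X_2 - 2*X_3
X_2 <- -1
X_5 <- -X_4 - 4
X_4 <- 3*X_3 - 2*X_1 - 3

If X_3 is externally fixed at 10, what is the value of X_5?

-33

do(X_3=10) replaces the equation X_3 <- X_2 + 3 with the constant X_3 = 10.
X_4 = 3*X_3 - 2*X_1 - 3  [with X_3=10, X_1=-1]  = 29
X_5 = -X_4 - 4  [with X_4=29]  = -33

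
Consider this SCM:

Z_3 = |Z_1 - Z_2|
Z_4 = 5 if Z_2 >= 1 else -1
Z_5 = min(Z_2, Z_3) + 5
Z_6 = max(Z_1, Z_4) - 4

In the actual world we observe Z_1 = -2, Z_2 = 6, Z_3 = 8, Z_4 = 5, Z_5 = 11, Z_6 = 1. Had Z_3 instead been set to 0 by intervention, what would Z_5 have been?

5

do(Z_3=0) replaces the equation Z_3 = |Z_1 - Z_2| with the constant Z_3 = 0.
Z_5 = min(Z_2, Z_3) + 5  [with Z_2=6, Z_3=0]  = 5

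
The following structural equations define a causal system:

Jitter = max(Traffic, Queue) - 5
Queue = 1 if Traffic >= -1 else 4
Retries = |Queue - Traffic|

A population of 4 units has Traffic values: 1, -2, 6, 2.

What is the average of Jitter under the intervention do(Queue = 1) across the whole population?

Under do(Queue=1), Queue's equation is replaced by Queue=1 for every unit. Per-unit Jitter: -4, -4, 1, -3. Mean = -2.5.

-2.5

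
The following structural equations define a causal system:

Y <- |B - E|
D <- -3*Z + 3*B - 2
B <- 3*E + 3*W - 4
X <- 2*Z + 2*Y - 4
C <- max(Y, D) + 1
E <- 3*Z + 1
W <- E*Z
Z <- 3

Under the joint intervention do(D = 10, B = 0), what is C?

The joint intervention fixes D = 10, B = 0, removing each variable's own equation.
E = 3*Z + 1  [with Z=3]  = 10
Y = |B - E|  [with B=0, E=10]  = 10
C = max(Y, D) + 1  [with Y=10, D=10]  = 11

11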